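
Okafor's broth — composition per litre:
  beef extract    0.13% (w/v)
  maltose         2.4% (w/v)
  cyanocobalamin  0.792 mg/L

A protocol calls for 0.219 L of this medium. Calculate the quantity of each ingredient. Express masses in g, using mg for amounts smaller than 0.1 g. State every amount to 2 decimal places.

beef extract 0.28 g; maltose 5.26 g; cyanocobalamin 0.17 mg

Working volume: 0.219 L.
beef extract: 0.13 g per 100 mL × 219 mL ÷ 100 = 0.28 g
maltose: 2.4 g per 100 mL × 219 mL ÷ 100 = 5.26 g
cyanocobalamin: 0.792 mg/L × 0.219 L = 0.17 mg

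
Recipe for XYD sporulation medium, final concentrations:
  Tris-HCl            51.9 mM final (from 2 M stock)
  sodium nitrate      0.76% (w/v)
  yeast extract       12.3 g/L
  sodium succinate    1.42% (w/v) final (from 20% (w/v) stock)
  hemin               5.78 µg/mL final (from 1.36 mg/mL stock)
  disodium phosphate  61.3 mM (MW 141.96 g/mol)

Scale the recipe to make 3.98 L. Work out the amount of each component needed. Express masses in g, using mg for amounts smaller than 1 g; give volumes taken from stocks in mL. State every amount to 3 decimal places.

Scale factor relative to 1 L: 3.98.
Tris-HCl: C1V1 = C2V2 → 51.9 mM × 3980 mL ÷ 2000 mM = 103.281 mL
sodium nitrate: 0.76% w/v = 7.6 g/L → 7.6 × 3.98 L = 30.248 g
yeast extract: 12.3 g/L × 3.98 L = 48.954 g
sodium succinate: V = C2·V2/C1 = 1.42% ÷ 20% × 3980 mL = 282.580 mL
hemin: dilute stock: 5.78 µg/mL × 3980 mL ÷ 1360 µg/mL = 16.915 mL
disodium phosphate: 61.3 mmol/L × 141.96 g/mol × 3.98 L ÷ 1000 = 34.635 g

Tris-HCl 103.281 mL; sodium nitrate 30.248 g; yeast extract 48.954 g; sodium succinate 282.580 mL; hemin 16.915 mL; disodium phosphate 34.635 g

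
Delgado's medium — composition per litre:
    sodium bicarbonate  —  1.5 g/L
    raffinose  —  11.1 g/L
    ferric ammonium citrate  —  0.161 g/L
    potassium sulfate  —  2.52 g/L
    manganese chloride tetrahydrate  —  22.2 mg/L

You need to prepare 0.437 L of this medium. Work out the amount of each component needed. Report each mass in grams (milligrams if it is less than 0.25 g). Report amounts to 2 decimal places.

Scale factor relative to 1 L: 0.437.
sodium bicarbonate: 1.5 g/L × 0.437 L = 0.66 g
raffinose: 11.1 g/L × 0.437 L = 4.85 g
ferric ammonium citrate: 0.161 g/L × 0.437 L = 0.070357 g = 70.36 mg
potassium sulfate: 2.52 g/L × 0.437 L = 1.10 g
manganese chloride tetrahydrate: 22.2 mg/L × 0.437 L = 9.70 mg

sodium bicarbonate 0.66 g; raffinose 4.85 g; ferric ammonium citrate 70.36 mg; potassium sulfate 1.10 g; manganese chloride tetrahydrate 9.70 mg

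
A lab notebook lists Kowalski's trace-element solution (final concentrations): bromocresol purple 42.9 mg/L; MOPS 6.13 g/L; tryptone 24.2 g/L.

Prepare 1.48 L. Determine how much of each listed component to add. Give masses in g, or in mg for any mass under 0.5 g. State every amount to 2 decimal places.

Working volume: 1.48 L.
bromocresol purple: 42.9 mg/L × 1.48 L = 63.49 mg
MOPS: 6.13 g/L × 1.48 L = 9.07 g
tryptone: 24.2 g/L × 1.48 L = 35.82 g

bromocresol purple 63.49 mg; MOPS 9.07 g; tryptone 35.82 g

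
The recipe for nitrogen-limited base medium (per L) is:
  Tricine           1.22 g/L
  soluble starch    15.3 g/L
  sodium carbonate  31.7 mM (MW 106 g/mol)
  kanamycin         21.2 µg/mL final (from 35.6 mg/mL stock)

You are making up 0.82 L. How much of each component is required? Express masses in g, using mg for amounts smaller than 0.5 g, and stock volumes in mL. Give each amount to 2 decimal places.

Tricine 1.00 g; soluble starch 12.55 g; sodium carbonate 2.76 g; kanamycin 0.49 mL

Working volume: 0.82 L.
Tricine: 1.22 g/L × 0.82 L = 1.00 g
soluble starch: 15.3 g/L × 0.82 L = 12.55 g
sodium carbonate: 31.7 mmol/L × 106 g/mol × 0.82 L ÷ 1000 = 2.76 g
kanamycin: V = C2·V2/C1 = 21.2 µg/mL × 820 mL ÷ 35600 µg/mL = 0.49 mL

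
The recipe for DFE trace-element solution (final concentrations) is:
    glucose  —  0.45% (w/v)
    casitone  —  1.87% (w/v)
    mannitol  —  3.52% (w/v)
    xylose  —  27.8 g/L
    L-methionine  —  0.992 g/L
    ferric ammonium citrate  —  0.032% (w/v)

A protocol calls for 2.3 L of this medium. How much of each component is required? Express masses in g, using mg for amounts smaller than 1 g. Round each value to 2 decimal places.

Scale factor relative to 1 L: 2.3.
glucose: 0.45% w/v = 4.5 g/L → 4.5 × 2.3 L = 10.35 g
casitone: 1.87% w/v = 18.7 g/L → 18.7 × 2.3 L = 43.01 g
mannitol: 3.52% w/v = 35.2 g/L → 35.2 × 2.3 L = 80.96 g
xylose: 27.8 g/L × 2.3 L = 63.94 g
L-methionine: 0.992 g/L × 2.3 L = 2.28 g
ferric ammonium citrate: 0.032 g per 100 mL × 2300 mL ÷ 100 = 0.736 g = 736.00 mg

glucose 10.35 g; casitone 43.01 g; mannitol 80.96 g; xylose 63.94 g; L-methionine 2.28 g; ferric ammonium citrate 736.00 mg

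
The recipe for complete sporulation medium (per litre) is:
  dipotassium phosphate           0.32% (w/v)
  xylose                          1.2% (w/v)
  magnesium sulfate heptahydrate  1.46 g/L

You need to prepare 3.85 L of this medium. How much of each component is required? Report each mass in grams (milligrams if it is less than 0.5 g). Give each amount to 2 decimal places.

dipotassium phosphate 12.32 g; xylose 46.20 g; magnesium sulfate heptahydrate 5.62 g

Working volume: 3.85 L.
dipotassium phosphate: 0.32 g per 100 mL × 3850 mL ÷ 100 = 12.32 g
xylose: 1.2 g per 100 mL × 3850 mL ÷ 100 = 46.20 g
magnesium sulfate heptahydrate: 1.46 g/L × 3.85 L = 5.62 g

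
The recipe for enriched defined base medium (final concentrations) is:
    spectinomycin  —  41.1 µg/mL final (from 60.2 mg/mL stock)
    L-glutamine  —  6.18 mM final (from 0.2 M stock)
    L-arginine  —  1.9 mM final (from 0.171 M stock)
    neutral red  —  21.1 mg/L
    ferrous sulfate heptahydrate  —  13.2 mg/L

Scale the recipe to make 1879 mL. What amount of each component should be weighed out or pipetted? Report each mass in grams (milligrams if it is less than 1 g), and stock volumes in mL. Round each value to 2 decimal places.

Working volume: 1879 mL = 1.879 L.
spectinomycin: V = C2·V2/C1 = 41.1 µg/mL × 1879 mL ÷ 60200 µg/mL = 1.28 mL
L-glutamine: dilute stock: 6.18 mM × 1879 mL ÷ 200 mM = 58.06 mL
L-arginine: V = C2·V2/C1 = 1.9 mM × 1879 mL ÷ 171 mM = 20.88 mL
neutral red: 21.1 mg/L × 1.879 L = 39.65 mg
ferrous sulfate heptahydrate: 13.2 mg/L × 1.879 L = 24.80 mg

spectinomycin 1.28 mL; L-glutamine 58.06 mL; L-arginine 20.88 mL; neutral red 39.65 mg; ferrous sulfate heptahydrate 24.80 mg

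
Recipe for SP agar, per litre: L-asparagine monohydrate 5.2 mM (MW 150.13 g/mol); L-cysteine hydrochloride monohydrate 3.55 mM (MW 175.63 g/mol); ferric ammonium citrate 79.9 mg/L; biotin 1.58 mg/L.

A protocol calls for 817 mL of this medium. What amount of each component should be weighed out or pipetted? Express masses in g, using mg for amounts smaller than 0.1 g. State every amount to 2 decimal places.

L-asparagine monohydrate 0.64 g; L-cysteine hydrochloride monohydrate 0.51 g; ferric ammonium citrate 65.28 mg; biotin 1.29 mg

Target volume = 817 mL = 0.817 L.
L-asparagine monohydrate: 5.2 mmol/L × 150.13 g/mol × 0.817 L ÷ 1000 = 0.64 g
L-cysteine hydrochloride monohydrate: 3.55 mmol/L × 175.63 g/mol × 0.817 L ÷ 1000 = 0.51 g
ferric ammonium citrate: 79.9 mg/L × 0.817 L = 65.28 mg
biotin: 1.58 mg/L × 0.817 L = 1.29 mg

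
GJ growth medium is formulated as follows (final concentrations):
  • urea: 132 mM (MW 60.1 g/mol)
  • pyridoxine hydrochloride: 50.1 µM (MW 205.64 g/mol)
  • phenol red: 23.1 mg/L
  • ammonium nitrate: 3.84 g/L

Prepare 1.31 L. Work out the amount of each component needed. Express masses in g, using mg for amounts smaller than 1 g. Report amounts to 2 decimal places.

Working volume: 1.31 L.
urea: 132 mmol/L × 60.1 g/mol × 1.31 L ÷ 1000 = 10.39 g
pyridoxine hydrochloride: 50.1 µmol/L × 205.64 g/mol × 1.31 L ÷ 1000 = 13.50 mg
phenol red: 23.1 mg/L × 1.31 L = 30.26 mg
ammonium nitrate: 3.84 g/L × 1.31 L = 5.03 g

urea 10.39 g; pyridoxine hydrochloride 13.50 mg; phenol red 30.26 mg; ammonium nitrate 5.03 g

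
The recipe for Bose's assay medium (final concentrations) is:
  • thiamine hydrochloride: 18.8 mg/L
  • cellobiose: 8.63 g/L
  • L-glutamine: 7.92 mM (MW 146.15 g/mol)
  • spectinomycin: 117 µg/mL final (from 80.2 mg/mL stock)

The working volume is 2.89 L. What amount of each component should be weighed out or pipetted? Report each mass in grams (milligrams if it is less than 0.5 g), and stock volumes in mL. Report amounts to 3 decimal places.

Working volume: 2.89 L.
thiamine hydrochloride: 18.8 mg/L × 2.89 L = 54.332 mg
cellobiose: 8.63 g/L × 2.89 L = 24.941 g
L-glutamine: 7.92 mmol/L × 146.15 g/mol × 2.89 L ÷ 1000 = 3.345 g
spectinomycin: C1V1 = C2V2 → 117 µg/mL × 2890 mL ÷ 80200 µg/mL = 4.216 mL

thiamine hydrochloride 54.332 mg; cellobiose 24.941 g; L-glutamine 3.345 g; spectinomycin 4.216 mL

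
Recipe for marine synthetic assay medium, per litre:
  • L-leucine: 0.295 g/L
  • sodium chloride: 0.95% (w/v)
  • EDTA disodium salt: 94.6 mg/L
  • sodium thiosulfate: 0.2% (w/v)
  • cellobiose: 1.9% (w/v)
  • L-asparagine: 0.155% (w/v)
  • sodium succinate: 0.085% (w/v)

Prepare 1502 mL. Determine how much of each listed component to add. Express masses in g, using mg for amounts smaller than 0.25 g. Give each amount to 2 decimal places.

Working volume: 1502 mL = 1.502 L.
L-leucine: 0.295 g/L × 1.502 L = 0.44 g
sodium chloride: 0.95% w/v = 9.5 g/L → 9.5 × 1.502 L = 14.27 g
EDTA disodium salt: 94.6 mg/L × 1.502 L = 142.09 mg
sodium thiosulfate: 0.2% w/v = 2 g/L → 2 × 1.502 L = 3.00 g
cellobiose: 1.9% w/v = 19 g/L → 19 × 1.502 L = 28.54 g
L-asparagine: 0.155% w/v = 1.55 g/L → 1.55 × 1.502 L = 2.33 g
sodium succinate: 0.085% w/v = 0.85 g/L → 0.85 × 1.502 L = 1.28 g

L-leucine 0.44 g; sodium chloride 14.27 g; EDTA disodium salt 142.09 mg; sodium thiosulfate 3.00 g; cellobiose 28.54 g; L-asparagine 2.33 g; sodium succinate 1.28 g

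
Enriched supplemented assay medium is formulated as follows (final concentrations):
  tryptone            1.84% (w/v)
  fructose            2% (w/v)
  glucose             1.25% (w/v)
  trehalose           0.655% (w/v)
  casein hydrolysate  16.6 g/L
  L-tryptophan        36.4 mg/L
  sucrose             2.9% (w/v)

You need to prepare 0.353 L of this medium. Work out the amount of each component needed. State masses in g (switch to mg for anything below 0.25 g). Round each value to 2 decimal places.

Scale factor relative to 1 L: 0.353.
tryptone: 1.84 g per 100 mL × 353 mL ÷ 100 = 6.50 g
fructose: 2 g per 100 mL × 353 mL ÷ 100 = 7.06 g
glucose: 1.25 g per 100 mL × 353 mL ÷ 100 = 4.41 g
trehalose: 0.655 g per 100 mL × 353 mL ÷ 100 = 2.31 g
casein hydrolysate: 16.6 g/L × 0.353 L = 5.86 g
L-tryptophan: 36.4 mg/L × 0.353 L = 12.85 mg
sucrose: 2.9% w/v = 29 g/L → 29 × 0.353 L = 10.24 g

tryptone 6.50 g; fructose 7.06 g; glucose 4.41 g; trehalose 2.31 g; casein hydrolysate 5.86 g; L-tryptophan 12.85 mg; sucrose 10.24 g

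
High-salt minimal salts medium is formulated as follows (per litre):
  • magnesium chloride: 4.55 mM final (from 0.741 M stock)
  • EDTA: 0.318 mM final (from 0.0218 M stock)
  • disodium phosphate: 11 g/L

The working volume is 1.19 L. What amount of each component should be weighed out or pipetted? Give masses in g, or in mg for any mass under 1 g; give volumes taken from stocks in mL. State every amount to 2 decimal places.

Working volume: 1.19 L.
magnesium chloride: dilute stock: 4.55 mM × 1190 mL ÷ 741 mM = 7.31 mL
EDTA: V = C2·V2/C1 = 0.318 mM × 1190 mL ÷ 21.8 mM = 17.36 mL
disodium phosphate: 11 g/L × 1.19 L = 13.09 g

magnesium chloride 7.31 mL; EDTA 17.36 mL; disodium phosphate 13.09 g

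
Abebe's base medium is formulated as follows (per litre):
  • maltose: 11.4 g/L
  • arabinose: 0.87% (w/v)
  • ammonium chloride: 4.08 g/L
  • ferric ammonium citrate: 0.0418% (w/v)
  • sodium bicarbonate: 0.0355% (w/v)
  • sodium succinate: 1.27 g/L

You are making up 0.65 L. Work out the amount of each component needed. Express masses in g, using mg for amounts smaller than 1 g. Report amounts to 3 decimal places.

maltose 7.410 g; arabinose 5.655 g; ammonium chloride 2.652 g; ferric ammonium citrate 271.700 mg; sodium bicarbonate 230.750 mg; sodium succinate 825.500 mg

Working volume: 0.65 L.
maltose: 11.4 g/L × 0.65 L = 7.410 g
arabinose: 0.87 g per 100 mL × 650 mL ÷ 100 = 5.655 g
ammonium chloride: 4.08 g/L × 0.65 L = 2.652 g
ferric ammonium citrate: 0.0418% w/v = 0.418 g/L → 0.418 × 0.65 L = 0.2717 g = 271.700 mg
sodium bicarbonate: 0.0355% w/v = 0.355 g/L → 0.355 × 0.65 L = 0.23075 g = 230.750 mg
sodium succinate: 1.27 g/L × 0.65 L = 0.8255 g = 825.500 mg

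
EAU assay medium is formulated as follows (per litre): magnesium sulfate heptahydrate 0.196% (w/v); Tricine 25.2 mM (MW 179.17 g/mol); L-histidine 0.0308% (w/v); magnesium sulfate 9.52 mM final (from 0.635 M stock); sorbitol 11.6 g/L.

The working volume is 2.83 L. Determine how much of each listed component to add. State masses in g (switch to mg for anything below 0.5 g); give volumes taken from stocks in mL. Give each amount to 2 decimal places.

magnesium sulfate heptahydrate 5.55 g; Tricine 12.78 g; L-histidine 0.87 g; magnesium sulfate 42.43 mL; sorbitol 32.83 g

Working volume: 2.83 L.
magnesium sulfate heptahydrate: 0.196 g per 100 mL × 2830 mL ÷ 100 = 5.55 g
Tricine: 25.2 mmol/L × 179.17 g/mol × 2.83 L ÷ 1000 = 12.78 g
L-histidine: 0.0308% w/v = 0.308 g/L → 0.308 × 2.83 L = 0.87 g
magnesium sulfate: C1V1 = C2V2 → 9.52 mM × 2830 mL ÷ 635 mM = 42.43 mL
sorbitol: 11.6 g/L × 2.83 L = 32.83 g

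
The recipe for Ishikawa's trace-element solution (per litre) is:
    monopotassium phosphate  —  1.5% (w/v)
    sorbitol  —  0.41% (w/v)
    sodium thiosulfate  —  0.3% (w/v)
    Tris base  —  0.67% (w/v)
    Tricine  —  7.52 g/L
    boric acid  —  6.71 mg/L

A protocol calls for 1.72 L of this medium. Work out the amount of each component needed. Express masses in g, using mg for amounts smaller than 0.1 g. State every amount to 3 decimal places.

Working volume: 1.72 L.
monopotassium phosphate: 1.5 g per 100 mL × 1720 mL ÷ 100 = 25.800 g
sorbitol: 0.41 g per 100 mL × 1720 mL ÷ 100 = 7.052 g
sodium thiosulfate: 0.3% w/v = 3 g/L → 3 × 1.72 L = 5.160 g
Tris base: 0.67 g per 100 mL × 1720 mL ÷ 100 = 11.524 g
Tricine: 7.52 g/L × 1.72 L = 12.934 g
boric acid: 6.71 mg/L × 1.72 L = 11.541 mg

monopotassium phosphate 25.800 g; sorbitol 7.052 g; sodium thiosulfate 5.160 g; Tris base 11.524 g; Tricine 12.934 g; boric acid 11.541 mg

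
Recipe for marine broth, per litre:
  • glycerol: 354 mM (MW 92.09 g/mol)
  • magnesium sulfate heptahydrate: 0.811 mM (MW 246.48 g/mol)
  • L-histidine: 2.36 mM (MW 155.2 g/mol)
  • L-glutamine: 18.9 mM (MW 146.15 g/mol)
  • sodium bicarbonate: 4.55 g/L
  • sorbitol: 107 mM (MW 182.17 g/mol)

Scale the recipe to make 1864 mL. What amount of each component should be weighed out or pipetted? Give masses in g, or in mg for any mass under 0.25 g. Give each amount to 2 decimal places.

glycerol 60.77 g; magnesium sulfate heptahydrate 0.37 g; L-histidine 0.68 g; L-glutamine 5.15 g; sodium bicarbonate 8.48 g; sorbitol 36.33 g

Target volume = 1864 mL = 1.864 L.
glycerol: 354 mmol/L × 92.09 g/mol × 1.864 L ÷ 1000 = 60.77 g
magnesium sulfate heptahydrate: 0.811 mmol/L × 246.48 g/mol × 1.864 L ÷ 1000 = 0.37 g
L-histidine: 2.36 mmol/L × 155.2 g/mol × 1.864 L ÷ 1000 = 0.68 g
L-glutamine: 18.9 mmol/L × 146.15 g/mol × 1.864 L ÷ 1000 = 5.15 g
sodium bicarbonate: 4.55 g/L × 1.864 L = 8.48 g
sorbitol: 107 mmol/L × 182.17 g/mol × 1.864 L ÷ 1000 = 36.33 g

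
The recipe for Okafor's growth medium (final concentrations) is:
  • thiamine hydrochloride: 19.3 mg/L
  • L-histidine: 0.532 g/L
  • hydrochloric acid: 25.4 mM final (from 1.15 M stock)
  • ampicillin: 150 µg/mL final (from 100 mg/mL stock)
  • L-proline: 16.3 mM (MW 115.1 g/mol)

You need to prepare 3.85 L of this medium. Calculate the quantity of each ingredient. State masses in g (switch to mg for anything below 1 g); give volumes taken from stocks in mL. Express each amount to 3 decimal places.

Scale factor relative to 1 L: 3.85.
thiamine hydrochloride: 19.3 mg/L × 3.85 L = 74.305 mg
L-histidine: 0.532 g/L × 3.85 L = 2.048 g
hydrochloric acid: dilute stock: 25.4 mM × 3850 mL ÷ 1150 mM = 85.035 mL
ampicillin: C1V1 = C2V2 → 150 µg/mL × 3850 mL ÷ 100000 µg/mL = 5.775 mL
L-proline: 16.3 mmol/L × 115.1 g/mol × 3.85 L ÷ 1000 = 7.223 g

thiamine hydrochloride 74.305 mg; L-histidine 2.048 g; hydrochloric acid 85.035 mL; ampicillin 5.775 mL; L-proline 7.223 g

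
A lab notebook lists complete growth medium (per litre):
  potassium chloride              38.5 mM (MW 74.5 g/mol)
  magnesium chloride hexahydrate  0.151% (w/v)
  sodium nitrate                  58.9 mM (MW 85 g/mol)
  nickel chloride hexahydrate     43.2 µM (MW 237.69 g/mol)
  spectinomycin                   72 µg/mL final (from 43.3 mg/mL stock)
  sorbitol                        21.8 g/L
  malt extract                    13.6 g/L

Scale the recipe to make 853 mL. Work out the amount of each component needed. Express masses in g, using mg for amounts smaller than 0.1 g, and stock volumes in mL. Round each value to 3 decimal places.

potassium chloride 2.447 g; magnesium chloride hexahydrate 1.288 g; sodium nitrate 4.271 g; nickel chloride hexahydrate 8.759 mg; spectinomycin 1.418 mL; sorbitol 18.595 g; malt extract 11.601 g

Working volume: 853 mL = 0.853 L.
potassium chloride: 38.5 mmol/L × 74.5 g/mol × 0.853 L ÷ 1000 = 2.447 g
magnesium chloride hexahydrate: 0.151% w/v = 1.51 g/L → 1.51 × 0.853 L = 1.288 g
sodium nitrate: 58.9 mmol/L × 85 g/mol × 0.853 L ÷ 1000 = 4.271 g
nickel chloride hexahydrate: 43.2 µmol/L × 237.69 g/mol × 0.853 L ÷ 1000 = 8.759 mg
spectinomycin: C1V1 = C2V2 → 72 µg/mL × 853 mL ÷ 43300 µg/mL = 1.418 mL
sorbitol: 21.8 g/L × 0.853 L = 18.595 g
malt extract: 13.6 g/L × 0.853 L = 11.601 g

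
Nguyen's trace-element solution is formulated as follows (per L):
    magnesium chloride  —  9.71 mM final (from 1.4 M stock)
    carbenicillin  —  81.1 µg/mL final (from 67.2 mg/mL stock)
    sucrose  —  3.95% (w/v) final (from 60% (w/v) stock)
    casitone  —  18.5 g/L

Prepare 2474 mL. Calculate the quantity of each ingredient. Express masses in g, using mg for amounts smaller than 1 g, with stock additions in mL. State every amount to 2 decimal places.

magnesium chloride 17.16 mL; carbenicillin 2.99 mL; sucrose 162.87 mL; casitone 45.77 g

Target volume = 2474 mL = 2.474 L.
magnesium chloride: dilute stock: 9.71 mM × 2474 mL ÷ 1400 mM = 17.16 mL
carbenicillin: V = C2·V2/C1 = 81.1 µg/mL × 2474 mL ÷ 67200 µg/mL = 2.99 mL
sucrose: C1V1 = C2V2 → 3.95% ÷ 60% × 2474 mL = 162.87 mL
casitone: 18.5 g/L × 2.474 L = 45.77 g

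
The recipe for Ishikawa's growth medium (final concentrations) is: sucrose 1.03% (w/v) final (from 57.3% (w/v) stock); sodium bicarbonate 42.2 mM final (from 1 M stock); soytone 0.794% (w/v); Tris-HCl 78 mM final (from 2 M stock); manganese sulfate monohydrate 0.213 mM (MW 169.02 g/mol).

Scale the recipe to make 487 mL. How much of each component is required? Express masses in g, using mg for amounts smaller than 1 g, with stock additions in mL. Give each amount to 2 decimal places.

sucrose 8.75 mL; sodium bicarbonate 20.55 mL; soytone 3.87 g; Tris-HCl 18.99 mL; manganese sulfate monohydrate 17.53 mg

Scale factor relative to 1 L: 0.487.
sucrose: dilute stock: 1.03% ÷ 57.3% × 487 mL = 8.75 mL
sodium bicarbonate: dilute stock: 42.2 mM × 487 mL ÷ 1000 mM = 20.55 mL
soytone: 0.794% w/v = 7.94 g/L → 7.94 × 0.487 L = 3.87 g
Tris-HCl: dilute stock: 78 mM × 487 mL ÷ 2000 mM = 18.99 mL
manganese sulfate monohydrate: 0.213 mmol/L × 169.02 mg/mmol × 0.487 L = 17.53 mg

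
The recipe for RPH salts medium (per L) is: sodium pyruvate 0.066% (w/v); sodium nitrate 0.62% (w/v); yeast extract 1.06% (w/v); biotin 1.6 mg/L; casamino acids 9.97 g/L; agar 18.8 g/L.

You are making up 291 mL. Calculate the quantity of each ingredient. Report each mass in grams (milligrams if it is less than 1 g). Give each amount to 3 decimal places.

sodium pyruvate 192.060 mg; sodium nitrate 1.804 g; yeast extract 3.085 g; biotin 0.466 mg; casamino acids 2.901 g; agar 5.471 g

Scale factor relative to 1 L: 0.291.
sodium pyruvate: 0.066% w/v = 0.66 g/L → 0.66 × 0.291 L = 0.19206 g = 192.060 mg
sodium nitrate: 0.62 g per 100 mL × 291 mL ÷ 100 = 1.804 g
yeast extract: 1.06% w/v = 10.6 g/L → 10.6 × 0.291 L = 3.085 g
biotin: 1.6 mg/L × 0.291 L = 0.466 mg
casamino acids: 9.97 g/L × 0.291 L = 2.901 g
agar: 18.8 g/L × 0.291 L = 5.471 g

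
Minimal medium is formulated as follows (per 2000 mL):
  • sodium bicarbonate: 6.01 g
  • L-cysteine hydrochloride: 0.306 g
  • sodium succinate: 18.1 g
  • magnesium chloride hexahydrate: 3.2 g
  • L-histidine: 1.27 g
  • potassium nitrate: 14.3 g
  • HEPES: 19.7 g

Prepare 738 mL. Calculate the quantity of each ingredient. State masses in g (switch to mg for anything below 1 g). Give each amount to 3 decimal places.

Scale factor = 738 mL / 2000 mL = 0.369.
sodium bicarbonate: 6.01 g × (738 mL / 2000 mL) = 2.218 g
L-cysteine hydrochloride: 0.306 g × (738 mL / 2000 mL) = 0.112914 g = 112.914 mg
sodium succinate: 18.1 g × (738 mL / 2000 mL) = 6.679 g
magnesium chloride hexahydrate: 3.2 g × (738 mL / 2000 mL) = 1.181 g
L-histidine: 1.27 g × (738 mL / 2000 mL) = 0.46863 g = 468.630 mg
potassium nitrate: 14.3 g × (738 mL / 2000 mL) = 5.277 g
HEPES: 19.7 g × (738 mL / 2000 mL) = 7.269 g

sodium bicarbonate 2.218 g; L-cysteine hydrochloride 112.914 mg; sodium succinate 6.679 g; magnesium chloride hexahydrate 1.181 g; L-histidine 468.630 mg; potassium nitrate 5.277 g; HEPES 7.269 g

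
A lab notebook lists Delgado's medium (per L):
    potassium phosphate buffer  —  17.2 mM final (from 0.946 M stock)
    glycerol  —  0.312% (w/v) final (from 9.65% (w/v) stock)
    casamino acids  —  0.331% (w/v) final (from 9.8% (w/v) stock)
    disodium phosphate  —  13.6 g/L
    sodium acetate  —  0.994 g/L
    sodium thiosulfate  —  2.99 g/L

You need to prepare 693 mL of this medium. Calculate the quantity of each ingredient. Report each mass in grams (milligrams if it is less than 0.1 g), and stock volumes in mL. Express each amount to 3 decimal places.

potassium phosphate buffer 12.600 mL; glycerol 22.406 mL; casamino acids 23.406 mL; disodium phosphate 9.425 g; sodium acetate 0.689 g; sodium thiosulfate 2.072 g

Scale factor relative to 1 L: 0.693.
potassium phosphate buffer: V = C2·V2/C1 = 17.2 mM × 693 mL ÷ 946 mM = 12.600 mL
glycerol: V = C2·V2/C1 = 0.312% ÷ 9.65% × 693 mL = 22.406 mL
casamino acids: C1V1 = C2V2 → 0.331% ÷ 9.8% × 693 mL = 23.406 mL
disodium phosphate: 13.6 g/L × 0.693 L = 9.425 g
sodium acetate: 0.994 g/L × 0.693 L = 0.689 g
sodium thiosulfate: 2.99 g/L × 0.693 L = 2.072 g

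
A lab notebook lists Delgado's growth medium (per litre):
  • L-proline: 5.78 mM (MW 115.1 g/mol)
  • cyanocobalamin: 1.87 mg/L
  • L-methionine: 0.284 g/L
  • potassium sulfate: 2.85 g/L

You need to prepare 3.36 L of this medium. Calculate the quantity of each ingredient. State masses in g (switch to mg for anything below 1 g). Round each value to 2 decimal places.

L-proline 2.24 g; cyanocobalamin 6.28 mg; L-methionine 954.24 mg; potassium sulfate 9.58 g

Scale factor relative to 1 L: 3.36.
L-proline: 5.78 mmol/L × 115.1 g/mol × 3.36 L ÷ 1000 = 2.24 g
cyanocobalamin: 1.87 mg/L × 3.36 L = 6.28 mg
L-methionine: 0.284 g/L × 3.36 L = 0.95424 g = 954.24 mg
potassium sulfate: 2.85 g/L × 3.36 L = 9.58 g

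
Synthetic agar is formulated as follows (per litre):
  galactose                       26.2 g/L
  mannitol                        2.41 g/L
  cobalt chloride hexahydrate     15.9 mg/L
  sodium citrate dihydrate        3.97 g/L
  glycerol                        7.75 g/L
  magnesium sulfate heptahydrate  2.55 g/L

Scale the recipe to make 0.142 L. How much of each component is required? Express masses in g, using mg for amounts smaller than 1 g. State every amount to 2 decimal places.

Scale factor relative to 1 L: 0.142.
galactose: 26.2 g/L × 0.142 L = 3.72 g
mannitol: 2.41 g/L × 0.142 L = 0.34222 g = 342.22 mg
cobalt chloride hexahydrate: 15.9 mg/L × 0.142 L = 2.26 mg
sodium citrate dihydrate: 3.97 g/L × 0.142 L = 0.56374 g = 563.74 mg
glycerol: 7.75 g/L × 0.142 L = 1.10 g
magnesium sulfate heptahydrate: 2.55 g/L × 0.142 L = 0.3621 g = 362.10 mg

galactose 3.72 g; mannitol 342.22 mg; cobalt chloride hexahydrate 2.26 mg; sodium citrate dihydrate 563.74 mg; glycerol 1.10 g; magnesium sulfate heptahydrate 362.10 mg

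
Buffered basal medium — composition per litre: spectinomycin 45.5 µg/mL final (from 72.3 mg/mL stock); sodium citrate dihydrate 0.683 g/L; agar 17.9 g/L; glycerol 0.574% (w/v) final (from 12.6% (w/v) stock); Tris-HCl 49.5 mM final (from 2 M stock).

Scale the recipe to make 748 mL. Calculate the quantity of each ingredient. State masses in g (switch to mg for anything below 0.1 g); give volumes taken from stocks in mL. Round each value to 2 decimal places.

spectinomycin 0.47 mL; sodium citrate dihydrate 0.51 g; agar 13.39 g; glycerol 34.08 mL; Tris-HCl 18.51 mL

Target volume = 748 mL = 0.748 L.
spectinomycin: V = C2·V2/C1 = 45.5 µg/mL × 748 mL ÷ 72300 µg/mL = 0.47 mL
sodium citrate dihydrate: 0.683 g/L × 0.748 L = 0.51 g
agar: 17.9 g/L × 0.748 L = 13.39 g
glycerol: C1V1 = C2V2 → 0.574% ÷ 12.6% × 748 mL = 34.08 mL
Tris-HCl: dilute stock: 49.5 mM × 748 mL ÷ 2000 mM = 18.51 mL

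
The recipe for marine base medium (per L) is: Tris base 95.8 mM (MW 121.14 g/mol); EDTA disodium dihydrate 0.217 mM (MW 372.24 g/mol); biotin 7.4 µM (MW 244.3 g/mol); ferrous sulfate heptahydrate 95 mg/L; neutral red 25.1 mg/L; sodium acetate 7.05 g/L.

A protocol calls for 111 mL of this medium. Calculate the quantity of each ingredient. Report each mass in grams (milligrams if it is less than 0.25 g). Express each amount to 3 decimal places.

Working volume: 111 mL = 0.111 L.
Tris base: 95.8 mmol/L × 121.14 g/mol × 0.111 L ÷ 1000 = 1.288 g
EDTA disodium dihydrate: 0.217 mmol/L × 372.24 mg/mmol × 0.111 L = 8.966 mg
biotin: 7.4 µmol/L × 244.3 g/mol × 0.111 L ÷ 1000 = 0.201 mg
ferrous sulfate heptahydrate: 95 mg/L × 0.111 L = 10.545 mg
neutral red: 25.1 mg/L × 0.111 L = 2.786 mg
sodium acetate: 7.05 g/L × 0.111 L = 0.783 g

Tris base 1.288 g; EDTA disodium dihydrate 8.966 mg; biotin 0.201 mg; ferrous sulfate heptahydrate 10.545 mg; neutral red 2.786 mg; sodium acetate 0.783 g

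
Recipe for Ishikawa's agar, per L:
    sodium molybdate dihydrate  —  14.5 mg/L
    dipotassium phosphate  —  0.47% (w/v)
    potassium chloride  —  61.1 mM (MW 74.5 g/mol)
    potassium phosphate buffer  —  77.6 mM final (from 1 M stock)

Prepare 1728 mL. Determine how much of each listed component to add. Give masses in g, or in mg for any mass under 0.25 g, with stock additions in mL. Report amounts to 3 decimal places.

sodium molybdate dihydrate 25.056 mg; dipotassium phosphate 8.122 g; potassium chloride 7.866 g; potassium phosphate buffer 134.093 mL

Working volume: 1728 mL = 1.728 L.
sodium molybdate dihydrate: 14.5 mg/L × 1.728 L = 25.056 mg
dipotassium phosphate: 0.47% w/v = 4.7 g/L → 4.7 × 1.728 L = 8.122 g
potassium chloride: 61.1 mmol/L × 74.5 g/mol × 1.728 L ÷ 1000 = 7.866 g
potassium phosphate buffer: dilute stock: 77.6 mM × 1728 mL ÷ 1000 mM = 134.093 mL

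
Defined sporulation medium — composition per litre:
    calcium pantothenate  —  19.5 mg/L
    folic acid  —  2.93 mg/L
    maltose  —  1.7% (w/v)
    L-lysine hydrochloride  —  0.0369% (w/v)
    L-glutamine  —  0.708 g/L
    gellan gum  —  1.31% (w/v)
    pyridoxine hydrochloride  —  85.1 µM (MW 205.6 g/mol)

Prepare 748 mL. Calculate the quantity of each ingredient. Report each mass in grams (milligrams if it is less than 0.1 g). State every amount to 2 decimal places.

calcium pantothenate 14.59 mg; folic acid 2.19 mg; maltose 12.72 g; L-lysine hydrochloride 0.28 g; L-glutamine 0.53 g; gellan gum 9.80 g; pyridoxine hydrochloride 13.09 mg

Scale factor relative to 1 L: 0.748.
calcium pantothenate: 19.5 mg/L × 0.748 L = 14.59 mg
folic acid: 2.93 mg/L × 0.748 L = 2.19 mg
maltose: 1.7% w/v = 17 g/L → 17 × 0.748 L = 12.72 g
L-lysine hydrochloride: 0.0369 g per 100 mL × 748 mL ÷ 100 = 0.28 g
L-glutamine: 0.708 g/L × 0.748 L = 0.53 g
gellan gum: 1.31 g per 100 mL × 748 mL ÷ 100 = 9.80 g
pyridoxine hydrochloride: 85.1 µmol/L × 205.6 g/mol × 0.748 L ÷ 1000 = 13.09 mg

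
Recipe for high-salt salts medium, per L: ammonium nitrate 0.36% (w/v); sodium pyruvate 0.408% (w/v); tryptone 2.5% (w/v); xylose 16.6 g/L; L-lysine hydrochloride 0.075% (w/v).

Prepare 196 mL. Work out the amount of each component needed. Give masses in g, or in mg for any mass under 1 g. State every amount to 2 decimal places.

Working volume: 196 mL = 0.196 L.
ammonium nitrate: 0.36% w/v = 3.6 g/L → 3.6 × 0.196 L = 0.7056 g = 705.60 mg
sodium pyruvate: 0.408 g per 100 mL × 196 mL ÷ 100 = 0.79968 g = 799.68 mg
tryptone: 2.5% w/v = 25 g/L → 25 × 0.196 L = 4.90 g
xylose: 16.6 g/L × 0.196 L = 3.25 g
L-lysine hydrochloride: 0.075% w/v = 0.75 g/L → 0.75 × 0.196 L = 0.147 g = 147.00 mg

ammonium nitrate 705.60 mg; sodium pyruvate 799.68 mg; tryptone 4.90 g; xylose 3.25 g; L-lysine hydrochloride 147.00 mg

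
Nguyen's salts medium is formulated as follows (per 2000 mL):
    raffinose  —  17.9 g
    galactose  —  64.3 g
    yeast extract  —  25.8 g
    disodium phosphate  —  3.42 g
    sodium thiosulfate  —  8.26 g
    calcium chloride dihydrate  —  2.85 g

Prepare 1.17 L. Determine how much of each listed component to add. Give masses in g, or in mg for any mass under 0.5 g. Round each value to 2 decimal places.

raffinose 10.47 g; galactose 37.62 g; yeast extract 15.09 g; disodium phosphate 2.00 g; sodium thiosulfate 4.83 g; calcium chloride dihydrate 1.67 g

Ratio of target to recipe volume: 1170 / 2000 = 0.585.
raffinose: 17.9 g × (1170 mL / 2000 mL) = 10.47 g
galactose: 64.3 g × (1170 mL / 2000 mL) = 37.62 g
yeast extract: 25.8 g × (1170 mL / 2000 mL) = 15.09 g
disodium phosphate: 3.42 g × (1170 mL / 2000 mL) = 2.00 g
sodium thiosulfate: 8.26 g × (1170 mL / 2000 mL) = 4.83 g
calcium chloride dihydrate: 2.85 g × (1170 mL / 2000 mL) = 1.67 g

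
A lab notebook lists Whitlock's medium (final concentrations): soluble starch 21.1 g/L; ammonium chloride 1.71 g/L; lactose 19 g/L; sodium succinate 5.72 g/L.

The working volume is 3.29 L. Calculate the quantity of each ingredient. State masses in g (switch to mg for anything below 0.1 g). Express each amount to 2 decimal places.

Scale factor relative to 1 L: 3.29.
soluble starch: 21.1 g/L × 3.29 L = 69.42 g
ammonium chloride: 1.71 g/L × 3.29 L = 5.63 g
lactose: 19 g/L × 3.29 L = 62.51 g
sodium succinate: 5.72 g/L × 3.29 L = 18.82 g

soluble starch 69.42 g; ammonium chloride 5.63 g; lactose 62.51 g; sodium succinate 18.82 g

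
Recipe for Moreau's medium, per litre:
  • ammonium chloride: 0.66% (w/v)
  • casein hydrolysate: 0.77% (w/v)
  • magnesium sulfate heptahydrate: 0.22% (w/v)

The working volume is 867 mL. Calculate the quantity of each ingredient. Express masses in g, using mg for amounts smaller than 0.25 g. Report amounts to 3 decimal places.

Scale factor relative to 1 L: 0.867.
ammonium chloride: 0.66% w/v = 6.6 g/L → 6.6 × 0.867 L = 5.722 g
casein hydrolysate: 0.77 g per 100 mL × 867 mL ÷ 100 = 6.676 g
magnesium sulfate heptahydrate: 0.22% w/v = 2.2 g/L → 2.2 × 0.867 L = 1.907 g

ammonium chloride 5.722 g; casein hydrolysate 6.676 g; magnesium sulfate heptahydrate 1.907 g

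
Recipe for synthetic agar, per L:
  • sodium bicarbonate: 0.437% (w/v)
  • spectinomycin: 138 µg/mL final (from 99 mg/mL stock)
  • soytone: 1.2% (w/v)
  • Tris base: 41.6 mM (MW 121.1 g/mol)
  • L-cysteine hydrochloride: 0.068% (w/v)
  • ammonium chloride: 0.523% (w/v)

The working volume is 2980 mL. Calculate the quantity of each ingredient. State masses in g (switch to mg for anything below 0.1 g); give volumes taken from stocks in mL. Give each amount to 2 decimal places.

sodium bicarbonate 13.02 g; spectinomycin 4.15 mL; soytone 35.76 g; Tris base 15.01 g; L-cysteine hydrochloride 2.03 g; ammonium chloride 15.59 g

Scale factor relative to 1 L: 2.98.
sodium bicarbonate: 0.437% w/v = 4.37 g/L → 4.37 × 2.98 L = 13.02 g
spectinomycin: dilute stock: 138 µg/mL × 2980 mL ÷ 99000 µg/mL = 4.15 mL
soytone: 1.2% w/v = 12 g/L → 12 × 2.98 L = 35.76 g
Tris base: 41.6 mmol/L × 121.1 g/mol × 2.98 L ÷ 1000 = 15.01 g
L-cysteine hydrochloride: 0.068 g per 100 mL × 2980 mL ÷ 100 = 2.03 g
ammonium chloride: 0.523 g per 100 mL × 2980 mL ÷ 100 = 15.59 g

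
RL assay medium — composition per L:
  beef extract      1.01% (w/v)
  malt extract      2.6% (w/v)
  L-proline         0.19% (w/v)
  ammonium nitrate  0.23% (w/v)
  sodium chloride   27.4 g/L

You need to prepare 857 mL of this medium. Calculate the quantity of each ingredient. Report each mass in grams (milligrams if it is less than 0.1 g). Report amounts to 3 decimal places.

beef extract 8.656 g; malt extract 22.282 g; L-proline 1.628 g; ammonium nitrate 1.971 g; sodium chloride 23.482 g

Working volume: 857 mL = 0.857 L.
beef extract: 1.01% w/v = 10.1 g/L → 10.1 × 0.857 L = 8.656 g
malt extract: 2.6% w/v = 26 g/L → 26 × 0.857 L = 22.282 g
L-proline: 0.19% w/v = 1.9 g/L → 1.9 × 0.857 L = 1.628 g
ammonium nitrate: 0.23 g per 100 mL × 857 mL ÷ 100 = 1.971 g
sodium chloride: 27.4 g/L × 0.857 L = 23.482 g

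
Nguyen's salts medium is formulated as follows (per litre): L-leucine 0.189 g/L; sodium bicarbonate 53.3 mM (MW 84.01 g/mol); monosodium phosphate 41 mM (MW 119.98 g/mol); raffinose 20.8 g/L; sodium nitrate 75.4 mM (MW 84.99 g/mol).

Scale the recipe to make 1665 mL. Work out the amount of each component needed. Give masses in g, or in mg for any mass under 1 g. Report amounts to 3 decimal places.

Working volume: 1665 mL = 1.665 L.
L-leucine: 0.189 g/L × 1.665 L = 0.314685 g = 314.685 mg
sodium bicarbonate: 53.3 mmol/L × 84.01 g/mol × 1.665 L ÷ 1000 = 7.455 g
monosodium phosphate: 41 mmol/L × 119.98 g/mol × 1.665 L ÷ 1000 = 8.190 g
raffinose: 20.8 g/L × 1.665 L = 34.632 g
sodium nitrate: 75.4 mmol/L × 84.99 g/mol × 1.665 L ÷ 1000 = 10.670 g

L-leucine 314.685 mg; sodium bicarbonate 7.455 g; monosodium phosphate 8.190 g; raffinose 34.632 g; sodium nitrate 10.670 g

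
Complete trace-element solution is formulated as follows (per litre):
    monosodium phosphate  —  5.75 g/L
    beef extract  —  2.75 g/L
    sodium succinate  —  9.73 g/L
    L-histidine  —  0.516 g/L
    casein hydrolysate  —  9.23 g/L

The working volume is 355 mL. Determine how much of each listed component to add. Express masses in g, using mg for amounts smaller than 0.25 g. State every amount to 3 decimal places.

monosodium phosphate 2.041 g; beef extract 0.976 g; sodium succinate 3.454 g; L-histidine 183.180 mg; casein hydrolysate 3.277 g

Scale factor relative to 1 L: 0.355.
monosodium phosphate: 5.75 g/L × 0.355 L = 2.041 g
beef extract: 2.75 g/L × 0.355 L = 0.976 g
sodium succinate: 9.73 g/L × 0.355 L = 3.454 g
L-histidine: 0.516 g/L × 0.355 L = 0.18318 g = 183.180 mg
casein hydrolysate: 9.23 g/L × 0.355 L = 3.277 g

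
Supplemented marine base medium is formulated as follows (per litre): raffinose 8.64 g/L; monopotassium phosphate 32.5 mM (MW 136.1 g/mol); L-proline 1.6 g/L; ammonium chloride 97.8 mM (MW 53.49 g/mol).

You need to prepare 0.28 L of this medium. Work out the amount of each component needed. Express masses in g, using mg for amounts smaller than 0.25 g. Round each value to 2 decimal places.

Scale factor relative to 1 L: 0.28.
raffinose: 8.64 g/L × 0.28 L = 2.42 g
monopotassium phosphate: 32.5 mmol/L × 136.1 g/mol × 0.28 L ÷ 1000 = 1.24 g
L-proline: 1.6 g/L × 0.28 L = 0.45 g
ammonium chloride: 97.8 mmol/L × 53.49 g/mol × 0.28 L ÷ 1000 = 1.46 g

raffinose 2.42 g; monopotassium phosphate 1.24 g; L-proline 0.45 g; ammonium chloride 1.46 g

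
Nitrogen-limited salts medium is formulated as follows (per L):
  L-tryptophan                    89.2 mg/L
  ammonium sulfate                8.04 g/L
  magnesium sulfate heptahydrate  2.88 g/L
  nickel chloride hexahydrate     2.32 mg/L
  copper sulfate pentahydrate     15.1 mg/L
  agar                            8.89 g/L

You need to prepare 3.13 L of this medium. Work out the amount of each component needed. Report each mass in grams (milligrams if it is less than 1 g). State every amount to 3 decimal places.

L-tryptophan 279.196 mg; ammonium sulfate 25.165 g; magnesium sulfate heptahydrate 9.014 g; nickel chloride hexahydrate 7.262 mg; copper sulfate pentahydrate 47.263 mg; agar 27.826 g

Working volume: 3.13 L.
L-tryptophan: 89.2 mg/L × 3.13 L = 279.196 mg
ammonium sulfate: 8.04 g/L × 3.13 L = 25.165 g
magnesium sulfate heptahydrate: 2.88 g/L × 3.13 L = 9.014 g
nickel chloride hexahydrate: 2.32 mg/L × 3.13 L = 7.262 mg
copper sulfate pentahydrate: 15.1 mg/L × 3.13 L = 47.263 mg
agar: 8.89 g/L × 3.13 L = 27.826 g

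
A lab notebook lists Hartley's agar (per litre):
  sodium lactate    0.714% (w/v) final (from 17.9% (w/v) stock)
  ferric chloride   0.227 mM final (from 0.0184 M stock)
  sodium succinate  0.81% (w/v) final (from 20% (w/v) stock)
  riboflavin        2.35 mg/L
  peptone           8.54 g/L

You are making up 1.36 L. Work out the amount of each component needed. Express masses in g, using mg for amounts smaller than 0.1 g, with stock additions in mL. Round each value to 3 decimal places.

Scale factor relative to 1 L: 1.36.
sodium lactate: C1V1 = C2V2 → 0.714% ÷ 17.9% × 1360 mL = 54.248 mL
ferric chloride: dilute stock: 0.227 mM × 1360 mL ÷ 18.4 mM = 16.778 mL
sodium succinate: dilute stock: 0.81% ÷ 20% × 1360 mL = 55.080 mL
riboflavin: 2.35 mg/L × 1.36 L = 3.196 mg
peptone: 8.54 g/L × 1.36 L = 11.614 g

sodium lactate 54.248 mL; ferric chloride 16.778 mL; sodium succinate 55.080 mL; riboflavin 3.196 mg; peptone 11.614 g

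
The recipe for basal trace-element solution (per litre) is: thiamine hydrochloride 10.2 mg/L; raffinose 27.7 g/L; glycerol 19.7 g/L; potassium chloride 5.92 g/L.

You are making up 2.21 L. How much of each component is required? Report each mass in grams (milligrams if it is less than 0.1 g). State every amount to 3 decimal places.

thiamine hydrochloride 22.542 mg; raffinose 61.217 g; glycerol 43.537 g; potassium chloride 13.083 g

Working volume: 2.21 L.
thiamine hydrochloride: 10.2 mg/L × 2.21 L = 22.542 mg
raffinose: 27.7 g/L × 2.21 L = 61.217 g
glycerol: 19.7 g/L × 2.21 L = 43.537 g
potassium chloride: 5.92 g/L × 2.21 L = 13.083 g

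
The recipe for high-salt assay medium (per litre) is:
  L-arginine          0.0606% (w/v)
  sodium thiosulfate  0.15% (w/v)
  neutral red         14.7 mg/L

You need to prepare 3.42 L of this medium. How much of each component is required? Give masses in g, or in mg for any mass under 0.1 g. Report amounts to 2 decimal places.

Working volume: 3.42 L.
L-arginine: 0.0606 g per 100 mL × 3420 mL ÷ 100 = 2.07 g
sodium thiosulfate: 0.15% w/v = 1.5 g/L → 1.5 × 3.42 L = 5.13 g
neutral red: 14.7 mg/L × 3.42 L = 50.27 mg

L-arginine 2.07 g; sodium thiosulfate 5.13 g; neutral red 50.27 mg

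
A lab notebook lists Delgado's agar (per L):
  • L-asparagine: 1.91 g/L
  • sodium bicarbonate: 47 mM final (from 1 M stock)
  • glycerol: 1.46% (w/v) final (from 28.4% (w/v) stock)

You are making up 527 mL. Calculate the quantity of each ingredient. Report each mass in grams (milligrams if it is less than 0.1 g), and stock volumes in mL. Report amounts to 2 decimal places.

L-asparagine 1.01 g; sodium bicarbonate 24.77 mL; glycerol 27.09 mL

Target volume = 527 mL = 0.527 L.
L-asparagine: 1.91 g/L × 0.527 L = 1.01 g
sodium bicarbonate: dilute stock: 47 mM × 527 mL ÷ 1000 mM = 24.77 mL
glycerol: V = C2·V2/C1 = 1.46% ÷ 28.4% × 527 mL = 27.09 mL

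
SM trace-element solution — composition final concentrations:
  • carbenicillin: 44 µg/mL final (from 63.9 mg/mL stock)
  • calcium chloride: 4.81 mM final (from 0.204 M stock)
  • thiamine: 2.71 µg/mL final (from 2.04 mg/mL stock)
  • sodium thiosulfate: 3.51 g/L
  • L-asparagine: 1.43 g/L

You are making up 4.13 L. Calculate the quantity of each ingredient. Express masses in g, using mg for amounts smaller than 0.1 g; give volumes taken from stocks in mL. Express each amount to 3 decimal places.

carbenicillin 2.844 mL; calcium chloride 97.379 mL; thiamine 5.486 mL; sodium thiosulfate 14.496 g; L-asparagine 5.906 g

Working volume: 4.13 L.
carbenicillin: C1V1 = C2V2 → 44 µg/mL × 4130 mL ÷ 63900 µg/mL = 2.844 mL
calcium chloride: V = C2·V2/C1 = 4.81 mM × 4130 mL ÷ 204 mM = 97.379 mL
thiamine: dilute stock: 2.71 µg/mL × 4130 mL ÷ 2040 µg/mL = 5.486 mL
sodium thiosulfate: 3.51 g/L × 4.13 L = 14.496 g
L-asparagine: 1.43 g/L × 4.13 L = 5.906 g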